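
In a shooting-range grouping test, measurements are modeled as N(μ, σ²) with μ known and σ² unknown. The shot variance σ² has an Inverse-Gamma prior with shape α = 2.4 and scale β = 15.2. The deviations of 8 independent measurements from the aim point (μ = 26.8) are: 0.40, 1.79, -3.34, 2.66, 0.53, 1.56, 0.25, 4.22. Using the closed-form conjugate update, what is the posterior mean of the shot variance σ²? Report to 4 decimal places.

6.7204

With known mean μ and an Inverse-Gamma(α, β) prior on σ², the Normal likelihood is conjugate: posterior is Inv-Gamma(α + n/2, β + Σ(xᵢ−μ)²/2).
Σ(xᵢ−μ)² = (0.40)² + (1.79)² + (-3.34)² + (2.66)² + (0.53)² + (1.56)² + (0.25)² + (4.22)² = 42.1807.
Posterior: Inv-Gamma(2.4 + 8/2, 15.2 + 42.1807/2) = Inv-Gamma(6.40, 36.29035).
E[σ²|data] = β/(α−1) = 36.29035/5.40 = 6.7204.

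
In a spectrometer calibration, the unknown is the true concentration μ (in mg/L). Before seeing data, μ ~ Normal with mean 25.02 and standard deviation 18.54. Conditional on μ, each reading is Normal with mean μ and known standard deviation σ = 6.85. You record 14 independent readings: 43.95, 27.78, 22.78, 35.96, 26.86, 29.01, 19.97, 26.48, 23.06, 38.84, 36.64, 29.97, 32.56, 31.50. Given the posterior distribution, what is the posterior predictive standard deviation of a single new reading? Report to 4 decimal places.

7.0881

For Normal data with known variance σ², a Normal(μ₀, σ₀²) prior on μ is conjugate. Posterior precision = 1/σ₀² + n/σ²; posterior mean is the precision-weighted average of μ₀ and x̄.
σ₀² = 18.54² = 343.7316, σ² = 6.85² = 46.9225; σ² + n·σ₀² = 46.9225 + 14·343.7316 = 4859.1649.
Posterior precision = 1/σ₀² + n/σ² = 1/343.7316 + 14/46.9225 = (σ² + n·σ₀²)/(σ₀²σ²) = 4859.1649/(343.7316·46.9225); posterior variance σₙ² = σ₀²σ²/(σ² + n·σ₀²) = 343.7316·46.9225/4859.1649 = 3.319242.
Predictive variance for one new observation = σₙ² + σ² = 343.7316·46.9225/4859.1649 + 46.9225 = σ²·(σ₀² + 4859.1649)/4859.1649 = 46.9225·5202.8965/4859.1649 = 50.241742; SD = √(46.9225·5202.8965/4859.1649) = 7.0881.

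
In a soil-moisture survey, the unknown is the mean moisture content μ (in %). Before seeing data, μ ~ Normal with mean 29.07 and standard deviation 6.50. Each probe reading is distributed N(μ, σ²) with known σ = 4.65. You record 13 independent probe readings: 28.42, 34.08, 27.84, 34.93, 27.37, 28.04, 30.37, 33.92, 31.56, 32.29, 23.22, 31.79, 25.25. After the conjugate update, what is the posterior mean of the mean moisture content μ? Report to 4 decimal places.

29.8967

For Normal data with known variance σ², a Normal(μ₀, σ₀²) prior on μ is conjugate. Posterior precision = 1/σ₀² + n/σ²; posterior mean is the precision-weighted average of μ₀ and x̄.
Σxᵢ = 28.42 + 34.08 + 27.84 + 34.93 + 27.37 + 28.04 + 30.37 + 33.92 + 31.56 + 32.29 + 23.22 + 31.79 + 25.25 = 389.08, so n·x̄ = 389.08.
σ₀² = 6.50² = 42.25, σ² = 4.65² = 21.6225; σ² + n·σ₀² = 21.6225 + 13·42.25 = 570.8725.
Posterior mean = (μ₀/σ₀² + n·x̄/σ²)/(1/σ₀² + n/σ²) = (σ²·μ₀ + σ₀²·n·x̄)/(σ² + n·σ₀²) = (21.6225·29.07 + 42.25·389.08)/570.8725 = 17067.196075/570.8725 = 29.8967.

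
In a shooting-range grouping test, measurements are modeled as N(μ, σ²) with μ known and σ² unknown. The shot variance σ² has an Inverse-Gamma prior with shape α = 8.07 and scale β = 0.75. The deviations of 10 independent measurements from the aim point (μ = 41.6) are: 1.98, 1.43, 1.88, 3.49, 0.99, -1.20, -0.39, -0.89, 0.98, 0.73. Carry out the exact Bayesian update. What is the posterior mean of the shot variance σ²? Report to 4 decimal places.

With known mean μ and an Inverse-Gamma(α, β) prior on σ², the Normal likelihood is conjugate: posterior is Inv-Gamma(α + n/2, β + Σ(xᵢ−μ)²/2).
Σ(xᵢ−μ)² = (1.98)² + (1.43)² + (1.88)² + (3.49)² + (0.99)² + (-1.20)² + (-0.39)² + (-0.89)² + (0.98)² + (0.73)² = 26.5374.
Posterior: Inv-Gamma(8.07 + 10/2, 0.75 + 26.5374/2) = Inv-Gamma(13.07, 14.01870).
E[σ²|data] = β/(α−1) = 14.01870/12.07 = 1.1614.

1.1614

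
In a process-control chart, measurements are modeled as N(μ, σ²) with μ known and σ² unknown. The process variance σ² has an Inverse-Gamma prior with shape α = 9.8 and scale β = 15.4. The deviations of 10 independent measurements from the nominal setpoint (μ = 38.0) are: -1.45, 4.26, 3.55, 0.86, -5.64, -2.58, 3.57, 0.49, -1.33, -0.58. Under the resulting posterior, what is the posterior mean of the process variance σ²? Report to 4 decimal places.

4.2735

With known mean μ and an Inverse-Gamma(α, β) prior on σ², the Normal likelihood is conjugate: posterior is Inv-Gamma(α + n/2, β + Σ(xᵢ−μ)²/2).
Σ(xᵢ−μ)² = (-1.45)² + (4.26)² + (3.55)² + (0.86)² + (-5.64)² + (-2.58)² + (3.57)² + (0.49)² + (-1.33)² + (-0.58)² = 87.1485.
Posterior: Inv-Gamma(9.8 + 10/2, 15.4 + 87.1485/2) = Inv-Gamma(14.80, 58.97425).
E[σ²|data] = β/(α−1) = 58.97425/13.80 = 4.2735.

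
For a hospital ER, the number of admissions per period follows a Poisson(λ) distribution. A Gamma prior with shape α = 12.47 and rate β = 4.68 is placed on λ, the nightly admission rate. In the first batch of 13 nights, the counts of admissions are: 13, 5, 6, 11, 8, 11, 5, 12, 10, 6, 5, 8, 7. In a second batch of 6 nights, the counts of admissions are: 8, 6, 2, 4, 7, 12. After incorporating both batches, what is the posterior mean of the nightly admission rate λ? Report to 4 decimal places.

6.6921

With a Gamma(shape α, rate β) prior, the Poisson likelihood is conjugate: the posterior is Gamma(α + ΣXᵢ, β + n).
Batch 1: sum of counts S = 107 over n = 13 nights.
After batch 1: Gamma(α+S, β+n) = Gamma(12.47+107, 4.68+13) = Gamma(119.47, 17.68).
Batch 2: sum of counts S = 39 over n = 6 nights.
After batch 2: Gamma(α+S, β+n) = Gamma(119.47+39, 17.68+6) = Gamma(158.47, 23.68).
Posterior mean = α/β = 158.47/23.68 = 6.6921.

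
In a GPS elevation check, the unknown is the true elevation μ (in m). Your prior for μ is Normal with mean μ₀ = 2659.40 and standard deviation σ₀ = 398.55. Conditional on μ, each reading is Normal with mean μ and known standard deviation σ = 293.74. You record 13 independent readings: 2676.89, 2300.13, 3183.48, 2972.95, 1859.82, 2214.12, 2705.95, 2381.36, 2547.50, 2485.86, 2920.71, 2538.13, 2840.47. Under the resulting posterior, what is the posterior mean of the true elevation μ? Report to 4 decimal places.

For Normal data with known variance σ², a Normal(μ₀, σ₀²) prior on μ is conjugate. Posterior precision = 1/σ₀² + n/σ²; posterior mean is the precision-weighted average of μ₀ and x̄.
Σxᵢ = 2676.89 + 2300.13 + 3183.48 + 2972.95 + 1859.82 + 2214.12 + 2705.95 + 2381.36 + 2547.50 + 2485.86 + 2920.71 + 2538.13 + 2840.47 = 33627.37, so n·x̄ = 33627.37.
σ₀² = 398.55² = 158842.1025, σ² = 293.74² = 86283.1876; σ² + n·σ₀² = 86283.1876 + 13·158842.1025 = 2151230.5201.
Posterior mean = (μ₀/σ₀² + n·x̄/σ²)/(1/σ₀² + n/σ²) = (σ²·μ₀ + σ₀²·n·x̄)/(σ² + n·σ₀²) = (86283.1876·2659.40 + 158842.1025·33627.37)/2151230.5201 = 5570903661.448865/2151230.5201 = 2589.6358.

2589.6358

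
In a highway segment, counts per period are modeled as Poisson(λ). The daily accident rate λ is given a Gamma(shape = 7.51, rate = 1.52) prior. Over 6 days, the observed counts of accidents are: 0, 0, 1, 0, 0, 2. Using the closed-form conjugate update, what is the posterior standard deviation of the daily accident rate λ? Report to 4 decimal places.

0.4311

With a Gamma(shape α, rate β) prior, the Poisson likelihood is conjugate: the posterior is Gamma(α + ΣXᵢ, β + n).
Sum of counts S = 3 over n = 6 days.
Posterior: Gamma(α+S, β+n) = Gamma(7.51+3, 1.52+6) = Gamma(10.51, 7.52).
SD = √α/β = √10.51/7.52 = 0.4311.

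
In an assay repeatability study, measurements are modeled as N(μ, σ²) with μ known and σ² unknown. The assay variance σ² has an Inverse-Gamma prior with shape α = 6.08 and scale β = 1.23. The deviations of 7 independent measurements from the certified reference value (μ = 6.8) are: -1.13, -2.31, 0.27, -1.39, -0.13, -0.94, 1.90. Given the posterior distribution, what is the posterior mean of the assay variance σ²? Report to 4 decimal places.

With known mean μ and an Inverse-Gamma(α, β) prior on σ², the Normal likelihood is conjugate: posterior is Inv-Gamma(α + n/2, β + Σ(xᵢ−μ)²/2).
Σ(xᵢ−μ)² = (-1.13)² + (-2.31)² + (0.27)² + (-1.39)² + (-0.13)² + (-0.94)² + (1.90)² = 13.1285.
Posterior: Inv-Gamma(6.08 + 7/2, 1.23 + 13.1285/2) = Inv-Gamma(9.58, 7.79425).
E[σ²|data] = β/(α−1) = 7.79425/8.58 = 0.9084.

0.9084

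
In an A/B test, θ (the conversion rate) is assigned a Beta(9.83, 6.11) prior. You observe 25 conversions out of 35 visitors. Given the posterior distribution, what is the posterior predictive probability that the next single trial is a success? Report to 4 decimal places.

0.6837

The Beta prior is conjugate to a Binomial/Bernoulli likelihood; the update adds successes to α and failures to β.
Posterior: Beta(α+k, β+n−k) = Beta(9.83+25, 6.11+10) = Beta(34.83, 16.11).
For a single future Bernoulli trial, P(success | data) = α/(α+β) = 0.6837.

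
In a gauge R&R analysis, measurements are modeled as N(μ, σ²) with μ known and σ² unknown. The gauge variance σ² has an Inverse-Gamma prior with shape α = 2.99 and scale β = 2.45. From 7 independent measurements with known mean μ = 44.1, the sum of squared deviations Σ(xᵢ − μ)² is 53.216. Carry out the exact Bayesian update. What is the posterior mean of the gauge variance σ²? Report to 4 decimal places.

5.2929

With known mean μ and an Inverse-Gamma(α, β) prior on σ², the Normal likelihood is conjugate: posterior is Inv-Gamma(α + n/2, β + Σ(xᵢ−μ)²/2).
Posterior: Inv-Gamma(2.99 + 7/2, 2.45 + 53.216/2) = Inv-Gamma(6.49, 29.0580).
E[σ²|data] = β/(α−1) = 29.0580/5.49 = 5.2929.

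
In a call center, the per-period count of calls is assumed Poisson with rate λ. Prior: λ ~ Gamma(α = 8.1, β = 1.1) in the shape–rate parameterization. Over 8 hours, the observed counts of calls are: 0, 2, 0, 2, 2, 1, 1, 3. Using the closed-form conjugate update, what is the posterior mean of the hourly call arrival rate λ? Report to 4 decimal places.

With a Gamma(shape α, rate β) prior, the Poisson likelihood is conjugate: the posterior is Gamma(α + ΣXᵢ, β + n).
Sum of counts S = 11 over n = 8 hours.
Posterior: Gamma(α+S, β+n) = Gamma(8.1+11, 1.1+8) = Gamma(19.1, 9.1).
Posterior mean = α/β = 19.1/9.1 = 2.0989.

2.0989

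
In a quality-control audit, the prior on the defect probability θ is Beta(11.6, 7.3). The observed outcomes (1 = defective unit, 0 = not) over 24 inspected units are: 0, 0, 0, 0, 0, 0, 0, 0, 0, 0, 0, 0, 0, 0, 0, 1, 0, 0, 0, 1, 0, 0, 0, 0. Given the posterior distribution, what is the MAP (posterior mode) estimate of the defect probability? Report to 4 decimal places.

The Beta prior is conjugate to a Binomial/Bernoulli likelihood; the update adds successes to α and failures to β.
Posterior: Beta(α+k, β+n−k) = Beta(11.6+2, 7.3+22) = Beta(13.6, 29.3).
Mode of Beta(a,b) for a,b>1 is (a−1)/(a+b−2) = 12.6/40.9 = 0.3081.

0.3081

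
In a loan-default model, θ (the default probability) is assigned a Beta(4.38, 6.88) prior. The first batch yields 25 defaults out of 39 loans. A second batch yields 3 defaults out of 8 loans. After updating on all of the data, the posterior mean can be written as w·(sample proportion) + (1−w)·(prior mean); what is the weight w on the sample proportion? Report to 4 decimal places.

The Beta prior is conjugate to a Binomial/Bernoulli likelihood; the update adds successes to α and failures to β.
Total number of loans: n = 39 + 8 = 47.
Posterior mean = (α₀+k)/(α₀+β₀+n) = [n/(α₀+β₀+n)]·(k/n) + [(α₀+β₀)/(α₀+β₀+n)]·α₀/(α₀+β₀), so only n and the prior enter the weight.
The weight on the data is w = n/(α₀+β₀+n) = 47/(4.38+6.88+47) = 47/58.26 = 0.8067.

0.8067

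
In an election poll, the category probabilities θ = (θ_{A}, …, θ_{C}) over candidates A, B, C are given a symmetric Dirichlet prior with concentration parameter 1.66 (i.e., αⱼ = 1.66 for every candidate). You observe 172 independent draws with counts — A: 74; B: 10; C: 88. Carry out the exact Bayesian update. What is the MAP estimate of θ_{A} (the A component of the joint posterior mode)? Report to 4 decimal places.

The Dirichlet prior is conjugate to the Multinomial likelihood: each posterior αⱼ = prior αⱼ + observed count nⱼ.
Posterior concentration: (75.66, 11.66, 89.66), total = 176.98.
Joint mode component: (α_{A}−1)/(Σα−K) = 74.66/173.98 = 0.4291.

0.4291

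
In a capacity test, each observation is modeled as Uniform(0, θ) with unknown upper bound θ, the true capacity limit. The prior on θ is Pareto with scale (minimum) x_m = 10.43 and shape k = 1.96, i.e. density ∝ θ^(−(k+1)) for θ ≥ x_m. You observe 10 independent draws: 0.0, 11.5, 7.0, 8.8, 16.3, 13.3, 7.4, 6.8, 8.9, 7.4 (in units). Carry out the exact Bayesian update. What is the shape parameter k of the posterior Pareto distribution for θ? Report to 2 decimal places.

11.96

A Pareto(scale x_m, shape k) prior on the upper bound θ of Uniform(0, θ) is conjugate: posterior is Pareto(max(x_m, max xᵢ), k + n).
Sample maximum = 16.3; prior scale x_m = 10.43 → posterior scale = max = 16.30.
Posterior shape = 1.96 + 10 = 11.96.
Posterior shape k = 11.96.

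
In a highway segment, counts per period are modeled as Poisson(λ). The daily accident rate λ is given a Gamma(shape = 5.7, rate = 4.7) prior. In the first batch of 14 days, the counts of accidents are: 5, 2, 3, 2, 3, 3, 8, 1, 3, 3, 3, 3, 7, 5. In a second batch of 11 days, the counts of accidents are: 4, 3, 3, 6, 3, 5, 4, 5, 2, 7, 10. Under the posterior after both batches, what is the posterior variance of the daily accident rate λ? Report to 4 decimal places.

0.1232

With a Gamma(shape α, rate β) prior, the Poisson likelihood is conjugate: the posterior is Gamma(α + ΣXᵢ, β + n).
Batch 1: sum of counts S = 51 over n = 14 days.
After batch 1: Gamma(α+S, β+n) = Gamma(5.7+51, 4.7+14) = Gamma(56.7, 18.7).
Batch 2: sum of counts S = 52 over n = 11 days.
After batch 2: Gamma(α+S, β+n) = Gamma(56.7+52, 18.7+11) = Gamma(108.7, 29.7).
Var = α/β² = 108.7/29.7² = 0.1232.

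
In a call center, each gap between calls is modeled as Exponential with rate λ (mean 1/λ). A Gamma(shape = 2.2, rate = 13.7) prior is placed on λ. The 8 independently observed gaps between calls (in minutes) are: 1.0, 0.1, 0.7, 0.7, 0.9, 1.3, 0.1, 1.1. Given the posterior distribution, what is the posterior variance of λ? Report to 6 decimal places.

0.026551

With a Gamma(shape α, rate β) prior on the exponential rate λ, the posterior after n observations with total T = Σxᵢ is Gamma(α+n, β+T).
Sum of observations T = 5.9 minutes; n = 8.
Posterior: Gamma(2.2+8, 13.7+5.9) = Gamma(10.2, 19.6).
Var = α/β² = 0.026551.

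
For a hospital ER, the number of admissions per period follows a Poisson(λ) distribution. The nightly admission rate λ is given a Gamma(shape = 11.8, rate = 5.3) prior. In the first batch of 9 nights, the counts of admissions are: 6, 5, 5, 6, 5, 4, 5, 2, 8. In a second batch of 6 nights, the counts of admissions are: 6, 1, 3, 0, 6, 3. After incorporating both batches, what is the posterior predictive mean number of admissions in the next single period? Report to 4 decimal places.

With a Gamma(shape α, rate β) prior, the Poisson likelihood is conjugate: the posterior is Gamma(α + ΣXᵢ, β + n).
Batch 1: sum of counts S = 46 over n = 9 nights.
After batch 1: Gamma(α+S, β+n) = Gamma(11.8+46, 5.3+9) = Gamma(57.8, 14.3).
Batch 2: sum of counts S = 19 over n = 6 nights.
After batch 2: Gamma(α+S, β+n) = Gamma(57.8+19, 14.3+6) = Gamma(76.8, 20.3).
The predictive distribution for one future period is NegBinom with mean α/β = 3.7833.

3.7833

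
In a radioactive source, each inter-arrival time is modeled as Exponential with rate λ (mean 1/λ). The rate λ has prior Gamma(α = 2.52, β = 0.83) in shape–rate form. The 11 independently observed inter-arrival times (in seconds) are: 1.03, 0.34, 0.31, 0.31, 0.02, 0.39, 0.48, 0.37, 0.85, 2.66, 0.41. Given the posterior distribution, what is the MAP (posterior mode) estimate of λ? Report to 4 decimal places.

1.5650

With a Gamma(shape α, rate β) prior on the exponential rate λ, the posterior after n observations with total T = Σxᵢ is Gamma(α+n, β+T).
Sum of observations T = 7.17 seconds; n = 11.
Posterior: Gamma(2.52+11, 0.83+7.17) = Gamma(13.52, 8.00).
Mode = (α−1)/β = 1.5650.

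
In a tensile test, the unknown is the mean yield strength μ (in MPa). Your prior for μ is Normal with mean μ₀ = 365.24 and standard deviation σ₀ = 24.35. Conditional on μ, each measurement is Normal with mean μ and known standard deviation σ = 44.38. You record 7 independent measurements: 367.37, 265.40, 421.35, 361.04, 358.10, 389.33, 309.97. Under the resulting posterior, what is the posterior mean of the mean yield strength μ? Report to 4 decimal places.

For Normal data with known variance σ², a Normal(μ₀, σ₀²) prior on μ is conjugate. Posterior precision = 1/σ₀² + n/σ²; posterior mean is the precision-weighted average of μ₀ and x̄.
Σxᵢ = 367.37 + 265.40 + 421.35 + 361.04 + 358.10 + 389.33 + 309.97 = 2472.56, so n·x̄ = 2472.56.
σ₀² = 24.35² = 592.9225, σ² = 44.38² = 1969.5844; σ² + n·σ₀² = 1969.5844 + 7·592.9225 = 6120.0419.
Posterior mean = (μ₀/σ₀² + n·x̄/σ²)/(1/σ₀² + n/σ²) = (σ²·μ₀ + σ₀²·n·x̄)/(σ² + n·σ₀²) = (1969.5844·365.24 + 592.9225·2472.56)/6120.0419 = 2185407.462856/6120.0419 = 357.0903.

357.0903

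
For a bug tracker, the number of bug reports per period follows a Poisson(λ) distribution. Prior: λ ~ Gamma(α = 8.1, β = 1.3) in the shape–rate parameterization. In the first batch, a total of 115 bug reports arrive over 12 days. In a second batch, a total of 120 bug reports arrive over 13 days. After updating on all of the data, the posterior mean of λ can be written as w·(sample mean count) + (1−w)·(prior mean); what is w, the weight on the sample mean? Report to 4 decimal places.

0.9506

With a Gamma(shape α, rate β) prior, the Poisson likelihood is conjugate: the posterior is Gamma(α + ΣXᵢ, β + n).
Total number of days: n = 12 + 13 = 25.
Posterior mean = (α₀+S)/(β₀+n) = [n/(β₀+n)]·(S/n) + [β₀/(β₀+n)]·(α₀/β₀), so only n and β₀ enter the weight.
Weight on data w = n/(β₀+n) = 25/(1.3+25) = 25/26.3 = 0.9506.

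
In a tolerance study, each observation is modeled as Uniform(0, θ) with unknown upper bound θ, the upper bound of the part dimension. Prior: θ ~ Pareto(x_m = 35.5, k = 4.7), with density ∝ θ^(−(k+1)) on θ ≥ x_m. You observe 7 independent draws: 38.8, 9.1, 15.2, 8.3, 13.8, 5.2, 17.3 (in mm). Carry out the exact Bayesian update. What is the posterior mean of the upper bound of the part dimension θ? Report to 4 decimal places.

A Pareto(scale x_m, shape k) prior on the upper bound θ of Uniform(0, θ) is conjugate: posterior is Pareto(max(x_m, max xᵢ), k + n).
Sample maximum = 38.8; prior scale x_m = 35.5 → posterior scale = max = 38.8.
Posterior shape = 4.7 + 7 = 11.7.
E[θ|data] = k·x_m/(k−1) = 11.7·38.8/10.7 = 42.4262.

42.4262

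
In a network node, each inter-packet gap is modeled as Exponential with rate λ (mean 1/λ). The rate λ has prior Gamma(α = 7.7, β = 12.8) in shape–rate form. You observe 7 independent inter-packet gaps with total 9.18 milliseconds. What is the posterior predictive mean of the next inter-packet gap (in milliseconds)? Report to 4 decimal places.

With a Gamma(shape α, rate β) prior on the exponential rate λ, the posterior after n observations with total T = Σxᵢ is Gamma(α+n, β+T).
Posterior: Gamma(7.7+7, 12.8+9.18) = Gamma(14.7, 21.98).
The predictive distribution for the next observation is Lomax; its mean is β/(α−1) = 21.98/13.7 = 1.6044.

1.6044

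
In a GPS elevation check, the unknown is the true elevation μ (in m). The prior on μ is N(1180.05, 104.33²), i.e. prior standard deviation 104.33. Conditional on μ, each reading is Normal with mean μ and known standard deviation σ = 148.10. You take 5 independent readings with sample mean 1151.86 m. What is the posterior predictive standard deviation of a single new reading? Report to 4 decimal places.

For Normal data with known variance σ², a Normal(μ₀, σ₀²) prior on μ is conjugate. Posterior precision = 1/σ₀² + n/σ²; posterior mean is the precision-weighted average of μ₀ and x̄.
σ₀² = 104.33² = 10884.7489, σ² = 148.10² = 21933.61; σ² + n·σ₀² = 21933.61 + 5·10884.7489 = 76357.3545.
Posterior precision = 1/σ₀² + n/σ² = 1/10884.7489 + 5/21933.61 = (σ² + n·σ₀²)/(σ₀²σ²) = 76357.3545/(10884.7489·21933.61); posterior variance σₙ² = σ₀²σ²/(σ² + n·σ₀²) = 10884.7489·21933.61/76357.3545 = 3126.638408.
Predictive variance for one new observation = σₙ² + σ² = 10884.7489·21933.61/76357.3545 + 21933.61 = σ²·(σ₀² + 76357.3545)/76357.3545 = 21933.61·87242.1034/76357.3545 = 25060.248408; SD = √(21933.61·87242.1034/76357.3545) = 158.3043.

158.3043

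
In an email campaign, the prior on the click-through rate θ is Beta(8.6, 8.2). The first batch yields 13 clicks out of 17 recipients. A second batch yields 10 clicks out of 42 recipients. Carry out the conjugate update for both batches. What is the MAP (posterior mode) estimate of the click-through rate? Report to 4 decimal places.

The Beta prior is conjugate to a Binomial/Bernoulli likelihood; the update adds successes to α and failures to β.
After batch 1: Beta(8.6+13, 8.2+4) = Beta(21.6, 12.2).
After batch 2: Beta(21.6+10, 12.2+32) = Beta(31.6, 44.2).
Mode of Beta(a,b) for a,b>1 is (a−1)/(a+b−2) = 30.6/73.8 = 0.4146.

0.4146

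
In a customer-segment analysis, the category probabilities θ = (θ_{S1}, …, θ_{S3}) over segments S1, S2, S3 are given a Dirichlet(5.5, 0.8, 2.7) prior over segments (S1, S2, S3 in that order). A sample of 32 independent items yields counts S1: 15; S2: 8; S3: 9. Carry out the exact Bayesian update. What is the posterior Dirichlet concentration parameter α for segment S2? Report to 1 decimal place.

8.8

The Dirichlet prior is conjugate to the Multinomial likelihood: each posterior αⱼ = prior αⱼ + observed count nⱼ.
Posterior concentration: (20.5, 8.8, 11.7), total = 41.0.
α_{S2} = 0.8 + 8 = 8.8.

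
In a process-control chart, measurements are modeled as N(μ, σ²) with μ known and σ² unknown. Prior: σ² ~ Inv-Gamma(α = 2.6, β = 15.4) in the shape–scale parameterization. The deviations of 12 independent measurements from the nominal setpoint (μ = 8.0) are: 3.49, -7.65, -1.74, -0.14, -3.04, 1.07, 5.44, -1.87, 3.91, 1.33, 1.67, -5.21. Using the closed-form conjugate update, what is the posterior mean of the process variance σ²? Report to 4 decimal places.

With known mean μ and an Inverse-Gamma(α, β) prior on σ², the Normal likelihood is conjugate: posterior is Inv-Gamma(α + n/2, β + Σ(xᵢ−μ)²/2).
Σ(xᵢ−μ)² = (3.49)² + (-7.65)² + (-1.74)² + (-0.14)² + (-3.04)² + (1.07)² + (5.44)² + (-1.87)² + (3.91)² + (1.33)² + (1.67)² + (-5.21)² = 164.2168.
Posterior: Inv-Gamma(2.6 + 12/2, 15.4 + 164.2168/2) = Inv-Gamma(8.60, 97.50840).
E[σ²|data] = β/(α−1) = 97.50840/7.60 = 12.8301.

12.8301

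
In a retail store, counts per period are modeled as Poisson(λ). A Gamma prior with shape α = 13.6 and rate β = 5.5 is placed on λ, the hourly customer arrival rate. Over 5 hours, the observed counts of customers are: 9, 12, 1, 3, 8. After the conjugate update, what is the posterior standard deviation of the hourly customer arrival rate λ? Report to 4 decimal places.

With a Gamma(shape α, rate β) prior, the Poisson likelihood is conjugate: the posterior is Gamma(α + ΣXᵢ, β + n).
Sum of counts S = 33 over n = 5 hours.
Posterior: Gamma(α+S, β+n) = Gamma(13.6+33, 5.5+5) = Gamma(46.6, 10.5).
SD = √α/β = √46.6/10.5 = 0.6501.

0.6501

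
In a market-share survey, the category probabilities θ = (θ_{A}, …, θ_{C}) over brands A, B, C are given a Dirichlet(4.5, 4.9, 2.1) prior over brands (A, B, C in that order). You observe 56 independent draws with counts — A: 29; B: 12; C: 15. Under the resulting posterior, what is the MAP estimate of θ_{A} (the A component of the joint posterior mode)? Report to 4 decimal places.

The Dirichlet prior is conjugate to the Multinomial likelihood: each posterior αⱼ = prior αⱼ + observed count nⱼ.
Posterior concentration: (33.5, 16.9, 17.1), total = 67.5.
Joint mode component: (α_{A}−1)/(Σα−K) = 32.5/64.5 = 0.5039.

0.5039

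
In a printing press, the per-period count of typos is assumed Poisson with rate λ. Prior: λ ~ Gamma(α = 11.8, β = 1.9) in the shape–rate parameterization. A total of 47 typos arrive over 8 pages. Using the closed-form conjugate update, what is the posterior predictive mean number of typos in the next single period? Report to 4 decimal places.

5.9394

With a Gamma(shape α, rate β) prior, the Poisson likelihood is conjugate: the posterior is Gamma(α + ΣXᵢ, β + n).
Posterior: Gamma(α+S, β+n) = Gamma(11.8+47, 1.9+8) = Gamma(58.8, 9.9).
The predictive distribution for one future period is NegBinom with mean α/β = 5.9394.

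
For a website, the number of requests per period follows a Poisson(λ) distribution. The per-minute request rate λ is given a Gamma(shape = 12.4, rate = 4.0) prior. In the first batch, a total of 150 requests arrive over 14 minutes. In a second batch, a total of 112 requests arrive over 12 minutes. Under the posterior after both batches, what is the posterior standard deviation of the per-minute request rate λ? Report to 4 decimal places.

0.5522

With a Gamma(shape α, rate β) prior, the Poisson likelihood is conjugate: the posterior is Gamma(α + ΣXᵢ, β + n).
After batch 1: Gamma(α+S, β+n) = Gamma(12.4+150, 4.0+14) = Gamma(162.4, 18.0).
After batch 2: Gamma(α+S, β+n) = Gamma(162.4+112, 18.0+12) = Gamma(274.4, 30.0).
SD = √α/β = √274.4/30.0 = 0.5522.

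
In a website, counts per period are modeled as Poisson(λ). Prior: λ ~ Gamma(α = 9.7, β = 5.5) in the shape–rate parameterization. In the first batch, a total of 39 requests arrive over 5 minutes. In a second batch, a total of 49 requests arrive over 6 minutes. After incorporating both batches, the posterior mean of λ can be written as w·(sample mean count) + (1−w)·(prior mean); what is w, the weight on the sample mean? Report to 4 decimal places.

With a Gamma(shape α, rate β) prior, the Poisson likelihood is conjugate: the posterior is Gamma(α + ΣXᵢ, β + n).
Total number of minutes: n = 5 + 6 = 11.
Posterior mean = (α₀+S)/(β₀+n) = [n/(β₀+n)]·(S/n) + [β₀/(β₀+n)]·(α₀/β₀), so only n and β₀ enter the weight.
Weight on data w = n/(β₀+n) = 11/(5.5+11) = 11/16.5 = 0.6667.

0.6667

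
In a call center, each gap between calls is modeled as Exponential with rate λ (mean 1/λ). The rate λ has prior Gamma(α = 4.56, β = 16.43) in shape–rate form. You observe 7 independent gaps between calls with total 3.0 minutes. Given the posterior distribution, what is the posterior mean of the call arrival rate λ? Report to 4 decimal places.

With a Gamma(shape α, rate β) prior on the exponential rate λ, the posterior after n observations with total T = Σxᵢ is Gamma(α+n, β+T).
Posterior: Gamma(4.56+7, 16.43+3.0) = Gamma(11.56, 19.43).
Posterior mean of λ = α/β = 11.56/19.43 = 0.5950.

0.5950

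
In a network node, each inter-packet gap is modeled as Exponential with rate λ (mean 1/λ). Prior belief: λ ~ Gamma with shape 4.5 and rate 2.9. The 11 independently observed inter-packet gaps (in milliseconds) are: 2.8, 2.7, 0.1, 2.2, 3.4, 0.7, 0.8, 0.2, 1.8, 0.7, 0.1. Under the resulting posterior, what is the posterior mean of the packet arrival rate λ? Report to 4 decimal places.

0.8424

With a Gamma(shape α, rate β) prior on the exponential rate λ, the posterior after n observations with total T = Σxᵢ is Gamma(α+n, β+T).
Sum of observations T = 15.5 milliseconds; n = 11.
Posterior: Gamma(4.5+11, 2.9+15.5) = Gamma(15.5, 18.4).
Posterior mean of λ = α/β = 15.5/18.4 = 0.8424.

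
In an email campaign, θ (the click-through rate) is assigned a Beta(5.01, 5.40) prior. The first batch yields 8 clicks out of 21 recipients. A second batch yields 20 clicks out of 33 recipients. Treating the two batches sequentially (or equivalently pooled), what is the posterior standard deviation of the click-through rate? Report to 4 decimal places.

The Beta prior is conjugate to a Binomial/Bernoulli likelihood; the update adds successes to α and failures to β.
After batch 1: Beta(5.01+8, 5.40+13) = Beta(13.01, 18.40).
After batch 2: Beta(13.01+20, 18.40+13) = Beta(33.01, 31.40).
Var = αβ/((α+β)²(α+β+1)) = 33.01·31.40/(64.41²·65.41) = 0.00381966; SD = √0.00381966 = 0.0618.

0.0618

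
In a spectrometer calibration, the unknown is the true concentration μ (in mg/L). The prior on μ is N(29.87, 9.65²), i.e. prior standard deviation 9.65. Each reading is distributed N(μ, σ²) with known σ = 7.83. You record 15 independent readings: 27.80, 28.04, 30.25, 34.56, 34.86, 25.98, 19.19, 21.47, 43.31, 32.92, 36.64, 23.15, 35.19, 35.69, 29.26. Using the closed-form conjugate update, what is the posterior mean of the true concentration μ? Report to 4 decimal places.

30.5252

For Normal data with known variance σ², a Normal(μ₀, σ₀²) prior on μ is conjugate. Posterior precision = 1/σ₀² + n/σ²; posterior mean is the precision-weighted average of μ₀ and x̄.
Σxᵢ = 27.80 + 28.04 + 30.25 + 34.56 + 34.86 + 25.98 + 19.19 + 21.47 + 43.31 + 32.92 + 36.64 + 23.15 + 35.19 + 35.69 + 29.26 = 458.31, so n·x̄ = 458.31.
σ₀² = 9.65² = 93.1225, σ² = 7.83² = 61.3089; σ² + n·σ₀² = 61.3089 + 15·93.1225 = 1458.1464.
Posterior mean = (μ₀/σ₀² + n·x̄/σ²)/(1/σ₀² + n/σ²) = (σ²·μ₀ + σ₀²·n·x̄)/(σ² + n·σ₀²) = (61.3089·29.87 + 93.1225·458.31)/1458.1464 = 44510.269818/1458.1464 = 30.5252.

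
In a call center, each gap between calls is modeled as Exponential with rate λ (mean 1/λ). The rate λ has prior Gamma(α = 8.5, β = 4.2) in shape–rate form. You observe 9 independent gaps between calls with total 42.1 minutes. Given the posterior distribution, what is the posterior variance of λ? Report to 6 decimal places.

With a Gamma(shape α, rate β) prior on the exponential rate λ, the posterior after n observations with total T = Σxᵢ is Gamma(α+n, β+T).
Posterior: Gamma(8.5+9, 4.2+42.1) = Gamma(17.5, 46.3).
Var = α/β² = 0.008163.

0.008163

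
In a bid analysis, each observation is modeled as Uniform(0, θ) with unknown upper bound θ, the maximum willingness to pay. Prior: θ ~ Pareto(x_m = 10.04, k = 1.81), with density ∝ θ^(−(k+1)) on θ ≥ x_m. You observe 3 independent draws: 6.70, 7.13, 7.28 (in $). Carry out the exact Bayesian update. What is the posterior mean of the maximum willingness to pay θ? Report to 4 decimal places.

A Pareto(scale x_m, shape k) prior on the upper bound θ of Uniform(0, θ) is conjugate: posterior is Pareto(max(x_m, max xᵢ), k + n).
Sample maximum = 7.28; prior scale x_m = 10.04 → posterior scale = max = 10.04.
Posterior shape = 1.81 + 3 = 4.81.
E[θ|data] = k·x_m/(k−1) = 4.81·10.04/3.81 = 12.6752.

12.6752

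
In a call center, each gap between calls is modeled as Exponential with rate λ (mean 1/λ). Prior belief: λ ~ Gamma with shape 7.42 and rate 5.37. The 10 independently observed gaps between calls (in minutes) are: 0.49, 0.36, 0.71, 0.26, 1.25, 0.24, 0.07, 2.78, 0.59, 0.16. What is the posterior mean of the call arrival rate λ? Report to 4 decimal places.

With a Gamma(shape α, rate β) prior on the exponential rate λ, the posterior after n observations with total T = Σxᵢ is Gamma(α+n, β+T).
Sum of observations T = 6.91 minutes; n = 10.
Posterior: Gamma(7.42+10, 5.37+6.91) = Gamma(17.42, 12.28).
Posterior mean of λ = α/β = 17.42/12.28 = 1.4186.

1.4186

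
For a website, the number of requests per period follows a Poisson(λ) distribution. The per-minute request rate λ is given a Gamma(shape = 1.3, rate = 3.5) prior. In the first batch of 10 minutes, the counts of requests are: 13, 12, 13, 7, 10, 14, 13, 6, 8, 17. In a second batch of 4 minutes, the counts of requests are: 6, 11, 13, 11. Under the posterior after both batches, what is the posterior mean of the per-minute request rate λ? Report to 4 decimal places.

With a Gamma(shape α, rate β) prior, the Poisson likelihood is conjugate: the posterior is Gamma(α + ΣXᵢ, β + n).
Batch 1: sum of counts S = 113 over n = 10 minutes.
After batch 1: Gamma(α+S, β+n) = Gamma(1.3+113, 3.5+10) = Gamma(114.3, 13.5).
Batch 2: sum of counts S = 41 over n = 4 minutes.
After batch 2: Gamma(α+S, β+n) = Gamma(114.3+41, 13.5+4) = Gamma(155.3, 17.5).
Posterior mean = α/β = 155.3/17.5 = 8.8743.

8.8743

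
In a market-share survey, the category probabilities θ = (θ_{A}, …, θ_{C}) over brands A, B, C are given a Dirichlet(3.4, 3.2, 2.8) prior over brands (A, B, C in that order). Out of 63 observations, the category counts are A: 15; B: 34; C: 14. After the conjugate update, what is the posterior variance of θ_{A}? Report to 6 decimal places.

0.002582

The Dirichlet prior is conjugate to the Multinomial likelihood: each posterior αⱼ = prior αⱼ + observed count nⱼ.
Posterior concentration: (18.4, 37.2, 16.8), total = 72.4.
Var[θ_j] = α_j(Σα−α_j)/((Σα)²(Σα+1)) = 18.4·54.0/(72.4²·73.4) = 0.002582.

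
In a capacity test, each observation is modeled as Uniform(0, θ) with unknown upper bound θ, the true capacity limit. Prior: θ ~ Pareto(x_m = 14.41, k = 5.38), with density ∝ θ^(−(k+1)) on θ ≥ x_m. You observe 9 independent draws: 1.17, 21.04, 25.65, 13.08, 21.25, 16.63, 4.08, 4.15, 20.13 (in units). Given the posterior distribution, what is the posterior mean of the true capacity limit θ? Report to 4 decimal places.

27.5670

A Pareto(scale x_m, shape k) prior on the upper bound θ of Uniform(0, θ) is conjugate: posterior is Pareto(max(x_m, max xᵢ), k + n).
Sample maximum = 25.65; prior scale x_m = 14.41 → posterior scale = max = 25.65.
Posterior shape = 5.38 + 9 = 14.38.
E[θ|data] = k·x_m/(k−1) = 14.38·25.65/13.38 = 27.5670.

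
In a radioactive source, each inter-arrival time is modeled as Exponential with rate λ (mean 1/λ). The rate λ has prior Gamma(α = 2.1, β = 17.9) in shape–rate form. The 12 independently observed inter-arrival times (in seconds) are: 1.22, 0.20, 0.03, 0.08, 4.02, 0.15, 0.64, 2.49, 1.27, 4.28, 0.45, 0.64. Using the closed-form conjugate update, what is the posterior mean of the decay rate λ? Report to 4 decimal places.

0.4225

With a Gamma(shape α, rate β) prior on the exponential rate λ, the posterior after n observations with total T = Σxᵢ is Gamma(α+n, β+T).
Sum of observations T = 15.47 seconds; n = 12.
Posterior: Gamma(2.1+12, 17.9+15.47) = Gamma(14.1, 33.37).
Posterior mean of λ = α/β = 14.1/33.37 = 0.4225.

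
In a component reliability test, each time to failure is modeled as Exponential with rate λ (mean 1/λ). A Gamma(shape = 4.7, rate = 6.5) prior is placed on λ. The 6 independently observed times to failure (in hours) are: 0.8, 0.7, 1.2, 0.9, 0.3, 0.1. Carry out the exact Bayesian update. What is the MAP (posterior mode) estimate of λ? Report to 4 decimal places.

With a Gamma(shape α, rate β) prior on the exponential rate λ, the posterior after n observations with total T = Σxᵢ is Gamma(α+n, β+T).
Sum of observations T = 4.0 hours; n = 6.
Posterior: Gamma(4.7+6, 6.5+4.0) = Gamma(10.7, 10.5).
Mode = (α−1)/β = 0.9238.

0.9238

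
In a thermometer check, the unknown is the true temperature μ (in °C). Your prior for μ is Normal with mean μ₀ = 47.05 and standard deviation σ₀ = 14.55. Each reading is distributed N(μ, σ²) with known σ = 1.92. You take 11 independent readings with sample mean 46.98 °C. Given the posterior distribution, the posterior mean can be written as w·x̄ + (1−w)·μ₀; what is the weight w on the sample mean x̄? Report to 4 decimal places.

0.9984

For Normal data with known variance σ², a Normal(μ₀, σ₀²) prior on μ is conjugate. Posterior precision = 1/σ₀² + n/σ²; posterior mean is the precision-weighted average of μ₀ and x̄.
σ₀² = 14.55² = 211.7025, σ² = 1.92² = 3.6864. Prior precision 1/σ₀² = 1/211.7025; data precision n/σ² = 11/3.6864.
w = (n/σ²)/(1/σ₀² + n/σ²) = n·σ₀²/(σ² + n·σ₀²) = 11·211.7025/(3.6864 + 11·211.7025) = 2328.7275/2332.4139 = 0.9984.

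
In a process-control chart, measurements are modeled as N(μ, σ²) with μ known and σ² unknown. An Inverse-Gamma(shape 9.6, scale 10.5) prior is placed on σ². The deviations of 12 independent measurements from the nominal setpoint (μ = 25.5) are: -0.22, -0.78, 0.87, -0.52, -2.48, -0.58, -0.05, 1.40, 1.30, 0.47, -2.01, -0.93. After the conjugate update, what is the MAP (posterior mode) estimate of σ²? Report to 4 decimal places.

1.1431

With known mean μ and an Inverse-Gamma(α, β) prior on σ², the Normal likelihood is conjugate: posterior is Inv-Gamma(α + n/2, β + Σ(xᵢ−μ)²/2).
Σ(xᵢ−μ)² = (-0.22)² + (-0.78)² + (0.87)² + (-0.52)² + (-2.48)² + (-0.58)² + (-0.05)² + (1.40)² + (1.30)² + (0.47)² + (-2.01)² + (-0.93)² = 16.9493.
Posterior: Inv-Gamma(9.6 + 12/2, 10.5 + 16.9493/2) = Inv-Gamma(15.60, 18.97465).
Mode = β/(α+1) = 18.97465/16.60 = 1.1431.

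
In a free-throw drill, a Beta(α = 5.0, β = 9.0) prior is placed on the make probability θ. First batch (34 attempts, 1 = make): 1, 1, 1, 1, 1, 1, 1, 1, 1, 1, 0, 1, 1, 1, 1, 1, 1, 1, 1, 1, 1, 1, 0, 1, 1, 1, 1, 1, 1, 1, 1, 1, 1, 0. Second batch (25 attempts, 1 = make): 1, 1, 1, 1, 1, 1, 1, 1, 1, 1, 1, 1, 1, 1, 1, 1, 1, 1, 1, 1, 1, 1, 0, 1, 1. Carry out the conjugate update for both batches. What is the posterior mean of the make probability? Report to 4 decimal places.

0.8219

The Beta prior is conjugate to a Binomial/Bernoulli likelihood; the update adds successes to α and failures to β.
After batch 1: Beta(5.0+31, 9.0+3) = Beta(36.0, 12.0).
After batch 2: Beta(36.0+24, 12.0+1) = Beta(60.0, 13.0).
Posterior mean = α/(α+β) = 60.0/73.0 = 0.8219.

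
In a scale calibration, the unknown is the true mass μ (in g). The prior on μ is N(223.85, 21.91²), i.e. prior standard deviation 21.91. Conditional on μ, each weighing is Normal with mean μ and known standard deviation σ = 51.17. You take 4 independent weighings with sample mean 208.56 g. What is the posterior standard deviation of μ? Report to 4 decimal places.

16.6417

For Normal data with known variance σ², a Normal(μ₀, σ₀²) prior on μ is conjugate. Posterior precision = 1/σ₀² + n/σ²; posterior mean is the precision-weighted average of μ₀ and x̄.
σ₀² = 21.91² = 480.0481, σ² = 51.17² = 2618.3689; σ² + n·σ₀² = 2618.3689 + 4·480.0481 = 4538.5613.
Posterior precision = 1/σ₀² + n/σ² = 1/480.0481 + 4/2618.3689 = (σ² + n·σ₀²)/(σ₀²σ²) = 4538.5613/(480.0481·2618.3689); posterior variance σₙ² = σ₀²σ²/(σ² + n·σ₀²) = 480.0481·2618.3689/4538.5613 = 276.947458.
Posterior SD = √σₙ² = √(480.0481·2618.3689/4538.5613) = 16.6417.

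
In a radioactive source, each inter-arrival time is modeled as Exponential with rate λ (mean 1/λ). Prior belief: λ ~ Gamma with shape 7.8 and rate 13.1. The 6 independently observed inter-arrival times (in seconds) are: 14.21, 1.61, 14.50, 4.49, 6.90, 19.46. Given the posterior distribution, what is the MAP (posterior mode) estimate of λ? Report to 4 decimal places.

With a Gamma(shape α, rate β) prior on the exponential rate λ, the posterior after n observations with total T = Σxᵢ is Gamma(α+n, β+T).
Sum of observations T = 61.17 seconds; n = 6.
Posterior: Gamma(7.8+6, 13.1+61.17) = Gamma(13.8, 74.27).
Mode = (α−1)/β = 0.1723.

0.1723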